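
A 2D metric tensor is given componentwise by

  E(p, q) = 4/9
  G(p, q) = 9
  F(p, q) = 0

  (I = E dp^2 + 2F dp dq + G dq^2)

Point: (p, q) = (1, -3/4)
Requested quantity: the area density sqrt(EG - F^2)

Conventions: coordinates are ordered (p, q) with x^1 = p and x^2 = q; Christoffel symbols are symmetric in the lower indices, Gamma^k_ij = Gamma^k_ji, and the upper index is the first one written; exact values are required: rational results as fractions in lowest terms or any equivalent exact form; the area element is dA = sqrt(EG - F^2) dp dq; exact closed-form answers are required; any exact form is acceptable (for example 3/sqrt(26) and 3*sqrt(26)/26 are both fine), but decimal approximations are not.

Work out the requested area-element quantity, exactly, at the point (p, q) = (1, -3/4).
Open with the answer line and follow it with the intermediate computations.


Answer: sqrt(EG - F^2) = 2

E = 4/9, F = 0, G = 9; EG - F^2 = 4


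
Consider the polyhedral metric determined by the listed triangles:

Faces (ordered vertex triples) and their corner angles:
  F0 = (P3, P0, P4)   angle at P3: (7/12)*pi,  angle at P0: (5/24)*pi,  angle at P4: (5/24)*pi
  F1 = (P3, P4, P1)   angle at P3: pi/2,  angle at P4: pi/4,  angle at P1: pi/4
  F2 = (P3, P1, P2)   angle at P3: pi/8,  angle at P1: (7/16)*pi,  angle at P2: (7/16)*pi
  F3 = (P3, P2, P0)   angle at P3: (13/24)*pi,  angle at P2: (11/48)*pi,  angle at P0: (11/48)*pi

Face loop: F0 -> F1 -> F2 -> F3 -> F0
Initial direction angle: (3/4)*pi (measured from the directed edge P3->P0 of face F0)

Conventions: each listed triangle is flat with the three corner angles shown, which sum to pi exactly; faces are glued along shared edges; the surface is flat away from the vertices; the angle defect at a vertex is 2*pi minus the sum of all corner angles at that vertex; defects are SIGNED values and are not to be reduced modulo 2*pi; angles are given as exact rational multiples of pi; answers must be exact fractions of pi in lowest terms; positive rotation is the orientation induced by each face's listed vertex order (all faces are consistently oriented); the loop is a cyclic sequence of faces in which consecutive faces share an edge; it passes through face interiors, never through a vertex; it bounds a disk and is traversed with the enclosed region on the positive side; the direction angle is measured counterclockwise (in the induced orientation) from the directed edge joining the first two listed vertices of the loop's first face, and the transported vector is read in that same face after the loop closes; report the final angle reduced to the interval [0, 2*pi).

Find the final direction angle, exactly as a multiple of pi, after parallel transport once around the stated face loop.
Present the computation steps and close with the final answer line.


enclosed vertex P3: corner angles sum to (7/4)*pi, defect = 2*pi - (7/4)*pi = pi/4
final direction = starting direction + enclosed defect total, reduced mod 2*pi (induced orientation)
final angle = (3/4)*pi + pi/4 = pi (mod 2*pi)

Answer: final direction angle = pi


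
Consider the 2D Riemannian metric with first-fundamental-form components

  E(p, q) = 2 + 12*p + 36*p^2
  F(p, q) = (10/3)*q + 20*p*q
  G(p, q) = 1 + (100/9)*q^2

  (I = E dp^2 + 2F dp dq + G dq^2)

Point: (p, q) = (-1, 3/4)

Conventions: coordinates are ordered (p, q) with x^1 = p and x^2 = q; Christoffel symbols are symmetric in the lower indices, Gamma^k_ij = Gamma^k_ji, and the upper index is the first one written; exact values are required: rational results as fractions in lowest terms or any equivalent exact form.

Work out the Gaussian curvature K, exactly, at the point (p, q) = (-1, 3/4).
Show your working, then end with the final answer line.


E = 26, F = -25/2, G = 29/4, EG - F^2 = 129/4 at the point
E_p = -60, E_q = 0, F_p = 15, F_q = -50/3, G_p = 0, G_q = 50/3
E_qq = 0, F_pq = 20, G_pp = 0
The intrinsic route: Brioschi's K = (det M1 - det M2)/(EG - F^2)^2.
M1 = [[-E_qq/2 + F_pq - G_pp/2, E_p/2, F_p - E_q/2], [F_q - G_p/2, E, F], [G_q/2, F, G]] = [[20, -30, 15], [-50/3, 26, -25/2], [25/3, -25/2, 29/4]]; det M1 = 20
M2 = [[0, E_q/2, G_p/2], [E_q/2, E, F], [G_p/2, F, G]] = [[0, 0, 0], [0, 26, -25/2], [0, -25/2, 29/4]]; det M2 = 0
det M1 - det M2 = 20; K = 20 / (129/4)^2 = 320/16641

Answer: K = 320/16641


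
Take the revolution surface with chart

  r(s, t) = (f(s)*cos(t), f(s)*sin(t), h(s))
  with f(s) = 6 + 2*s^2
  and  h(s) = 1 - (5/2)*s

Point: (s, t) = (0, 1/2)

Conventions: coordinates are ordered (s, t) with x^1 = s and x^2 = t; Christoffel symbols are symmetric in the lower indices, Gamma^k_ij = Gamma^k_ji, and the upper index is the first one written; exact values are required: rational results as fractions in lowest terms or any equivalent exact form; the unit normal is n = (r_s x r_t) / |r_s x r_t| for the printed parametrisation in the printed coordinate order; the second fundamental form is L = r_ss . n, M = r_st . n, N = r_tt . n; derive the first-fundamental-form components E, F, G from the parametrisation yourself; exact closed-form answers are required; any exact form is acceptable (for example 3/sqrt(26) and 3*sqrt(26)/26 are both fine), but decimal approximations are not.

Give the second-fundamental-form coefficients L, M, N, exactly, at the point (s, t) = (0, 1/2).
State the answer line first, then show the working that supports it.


Answer: L = 4, M = 0, N = -6

f = 6, f' = 0, f'' = 4, h' = -5/2, h'' = 0
E = 25/4, F = 0, G = 36; answer radicand W^2 = 25/4
unnormalised second-form numerators: l = 10, m = 0, n = -15; L = l/sqrt(25/4), and similarly M = m/sqrt(W^2), N = n/sqrt(W^2)


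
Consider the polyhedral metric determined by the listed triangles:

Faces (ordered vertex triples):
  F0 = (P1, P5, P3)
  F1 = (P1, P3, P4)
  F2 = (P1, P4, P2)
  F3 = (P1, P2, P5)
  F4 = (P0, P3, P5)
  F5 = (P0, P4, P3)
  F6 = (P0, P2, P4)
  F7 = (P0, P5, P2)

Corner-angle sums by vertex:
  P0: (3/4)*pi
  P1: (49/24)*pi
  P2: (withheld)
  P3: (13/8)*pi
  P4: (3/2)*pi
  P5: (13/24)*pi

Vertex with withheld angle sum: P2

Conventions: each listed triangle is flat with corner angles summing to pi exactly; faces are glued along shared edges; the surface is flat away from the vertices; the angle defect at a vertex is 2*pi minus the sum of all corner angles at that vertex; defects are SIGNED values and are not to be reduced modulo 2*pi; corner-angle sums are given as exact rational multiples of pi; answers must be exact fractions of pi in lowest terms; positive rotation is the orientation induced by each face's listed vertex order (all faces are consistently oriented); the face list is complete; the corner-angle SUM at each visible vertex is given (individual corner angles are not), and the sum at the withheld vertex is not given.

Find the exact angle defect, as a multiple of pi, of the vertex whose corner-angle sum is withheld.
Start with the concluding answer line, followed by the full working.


Answer: defect(P2) = (11/24)*pi

V = 6, E = 12, F = 8; chi = V - E + F = 2
Gauss-Bonnet: total defect = 2*pi*chi = 4*pi; visible defects sum to (85/24)*pi


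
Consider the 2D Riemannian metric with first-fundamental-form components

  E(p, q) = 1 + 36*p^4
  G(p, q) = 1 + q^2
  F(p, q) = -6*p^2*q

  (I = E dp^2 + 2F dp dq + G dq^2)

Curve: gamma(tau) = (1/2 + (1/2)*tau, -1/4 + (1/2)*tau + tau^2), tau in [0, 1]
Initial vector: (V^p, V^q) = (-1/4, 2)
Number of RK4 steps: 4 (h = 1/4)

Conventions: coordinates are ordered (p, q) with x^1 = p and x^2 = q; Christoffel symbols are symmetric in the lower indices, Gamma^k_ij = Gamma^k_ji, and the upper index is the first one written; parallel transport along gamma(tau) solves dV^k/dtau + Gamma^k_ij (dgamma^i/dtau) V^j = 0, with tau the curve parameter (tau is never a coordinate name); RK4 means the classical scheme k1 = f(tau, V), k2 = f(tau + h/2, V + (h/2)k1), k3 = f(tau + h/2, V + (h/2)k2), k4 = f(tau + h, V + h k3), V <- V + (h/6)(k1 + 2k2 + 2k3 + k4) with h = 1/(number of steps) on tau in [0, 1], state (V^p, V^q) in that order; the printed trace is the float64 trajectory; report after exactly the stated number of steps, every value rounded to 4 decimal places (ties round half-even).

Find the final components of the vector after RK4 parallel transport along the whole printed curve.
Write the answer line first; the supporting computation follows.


Answer: V^p = 0.3941, V^q = 1.9777

gamma'(tau) = (1/2, 1/2 + 2*tau); f(tau, V)^k = -Gamma^k_ij(gamma(tau)) gamma'^i(tau) V^j; h = 1/4; intermediate values shown to 6 dp
curve data and Christoffel symbols at the stage parameters:
  tau = 0.000000: gamma = (0.500000, -0.250000), gamma' = (0.500000, 0.500000); Gamma_ppp = 2.716981, Gamma_ppq = 0.000000, Gamma_pqq = -0.452830, Gamma_qpp = 0.452830, Gamma_qpq = 0.000000, Gamma_qqq = -0.075472
  tau = 0.125000: gamma = (0.562500, -0.171875), gamma' = (0.500000, 0.750000); Gamma_ppp = 2.765547, Gamma_ppq = 0.000000, Gamma_pqq = -0.409711, Gamma_qpp = 0.250379, Gamma_qpq = 0.000000, Gamma_qqq = -0.037093
  tau = 0.250000: gamma = (0.625000, -0.062500), gamma' = (0.500000, 1.000000); Gamma_ppp = 2.705546, Gamma_ppq = 0.000000, Gamma_pqq = -0.360740, Gamma_qpp = 0.072148, Gamma_qpq = 0.000000, Gamma_qqq = -0.009620
  tau = 0.375000: gamma = (0.687500, 0.078125), gamma' = (0.500000, 1.250000); Gamma_ppp = 2.585634, Gamma_ppq = 0.000000, Gamma_pqq = -0.313410, Gamma_qpp = -0.071230, Gamma_qpq = 0.000000, Gamma_qqq = 0.008634
  tau = 0.500000: gamma = (0.750000, 0.250000), gamma' = (0.500000, 1.500000); Gamma_ppp = 2.439147, Gamma_ppq = 0.000000, Gamma_pqq = -0.271016, Gamma_qpp = -0.180678, Gamma_qpq = 0.000000, Gamma_qqq = 0.020075
  tau = 0.625000: gamma = (0.812500, 0.453125), gamma' = (0.500000, 1.750000); Gamma_ppp = 2.285921, Gamma_ppq = 0.000000, Gamma_pqq = -0.234453, Gamma_qpp = -0.261506, Gamma_qpq = 0.000000, Gamma_qqq = 0.026821
  tau = 0.750000: gamma = (0.875000, 0.687500), gamma' = (0.500000, 2.000000); Gamma_ppp = 2.136609, Gamma_ppq = 0.000000, Gamma_pqq = -0.203487, Gamma_qpp = -0.319765, Gamma_qpq = 0.000000, Gamma_qqq = 0.030454
  tau = 0.875000: gamma = (0.937500, 0.953125), gamma' = (0.500000, 2.250000); Gamma_ppp = 1.996332, Gamma_ppq = 0.000000, Gamma_pqq = -0.177452, Gamma_qpp = -0.360818, Gamma_qpq = 0.000000, Gamma_qqq = 0.032073
  tau = 1.000000: gamma = (1.000000, 1.250000), gamma' = (0.500000, 2.500000); Gamma_ppp = 1.867099, Gamma_ppq = 0.000000, Gamma_pqq = -0.155592, Gamma_qpp = -0.388979, Gamma_qpq = 0.000000, Gamma_qqq = 0.032415
step 0: V^p = -0.2500, V^q = 2.0000
step 1: k1 = (0.792453, 0.132075), k2 = (0.828359, 0.074996), k3 = (0.819961, 0.074235), k4 = (0.789062, 0.021042); V <- V + (h/6)(k1 + 2k2 + 2k3 + k4): V^p = -0.0467, V^q = 2.0188
step 2: k1 = (0.791500, 0.021107), k2 = (0.724453, -0.019957), k3 = (0.733277, -0.020200), k4 = (0.652081, -0.048302); V <- V + (h/6)(k1 + 2k2 + 2k3 + k4): V^p = 0.1349, V^q = 2.0143
step 3: k1 = (0.654377, -0.048472), k2 = (0.576326, -0.065931), k3 = (0.586582, -0.067104), k4 = (0.512195, -0.076655); V <- V + (h/6)(k1 + 2k2 + 2k3 + k4): V^p = 0.2804, V^q = 1.9980
step 4: k1 = (0.513595, -0.076865), k2 = (0.449946, -0.081324), k3 = (0.457665, -0.082719), k4 = (0.400570, -0.083452); V <- V + (h/6)(k1 + 2k2 + 2k3 + k4): V^p = 0.3941, V^q = 1.9777


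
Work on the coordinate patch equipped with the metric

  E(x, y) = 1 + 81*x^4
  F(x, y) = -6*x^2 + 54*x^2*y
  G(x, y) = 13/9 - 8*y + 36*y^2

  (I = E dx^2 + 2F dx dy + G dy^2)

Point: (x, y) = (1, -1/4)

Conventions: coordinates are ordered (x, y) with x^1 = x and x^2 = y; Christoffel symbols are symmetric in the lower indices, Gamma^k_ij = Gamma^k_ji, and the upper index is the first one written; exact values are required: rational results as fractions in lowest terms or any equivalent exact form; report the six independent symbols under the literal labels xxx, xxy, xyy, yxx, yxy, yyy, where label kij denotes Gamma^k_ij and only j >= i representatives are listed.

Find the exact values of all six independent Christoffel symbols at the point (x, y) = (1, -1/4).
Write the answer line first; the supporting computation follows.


Answer: Gamma_xxx = 5832/3121, Gamma_xxy = 0, Gamma_xyy = 1944/3121, Gamma_yxx = -1404/3121, Gamma_yxy = 0, Gamma_yyy = -468/3121

E = 82, F = -39/2, G = 205/36 at the point
E_x = 324, E_y = 0, F_x = -39, F_y = 54, G_x = 0, G_y = -26
EG - F^2 = 3121/36;  g^inv = (36/3121) * [[205/36, 39/2], [39/2, 82]]
first-kind symbols [ij,l] = (1/2)(d_i g_jl + d_j g_il - d_l g_ij): [xx,x] = E_x/2 = 162, [xx,y] = F_x - E_y/2 = -39, [xy,x] = E_y/2 = 0, [xy,y] = G_x/2 = 0, [yy,x] = F_y - G_x/2 = 54, [yy,y] = G_y/2 = -13
Gamma^x_ij = (G*[ij,x] - F*[ij,y])/(EG - F^2), Gamma^y_ij = (E*[ij,y] - F*[ij,x])/(EG - F^2)


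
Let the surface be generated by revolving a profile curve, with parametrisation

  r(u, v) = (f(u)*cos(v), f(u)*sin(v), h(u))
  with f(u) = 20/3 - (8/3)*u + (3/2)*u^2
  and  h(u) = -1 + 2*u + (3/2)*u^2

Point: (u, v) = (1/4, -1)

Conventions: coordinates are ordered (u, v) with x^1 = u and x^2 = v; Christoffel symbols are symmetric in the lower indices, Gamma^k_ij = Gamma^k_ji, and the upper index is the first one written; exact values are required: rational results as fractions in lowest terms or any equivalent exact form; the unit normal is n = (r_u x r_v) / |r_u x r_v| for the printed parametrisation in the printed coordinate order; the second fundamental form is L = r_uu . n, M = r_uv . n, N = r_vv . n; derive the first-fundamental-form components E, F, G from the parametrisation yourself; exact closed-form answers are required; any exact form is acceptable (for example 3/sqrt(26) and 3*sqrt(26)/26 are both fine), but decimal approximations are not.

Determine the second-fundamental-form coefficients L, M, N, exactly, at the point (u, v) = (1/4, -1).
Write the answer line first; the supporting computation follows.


Answer: L = -84*sqrt(1618)/809, M = 0, N = 6435*sqrt(1618)/51776

f = 195/32, f' = -23/12, f'' = 3, h' = 11/4, h'' = 3
E = 809/72, F = 0, G = 38025/1024; answer radicand W^2 = 809/72
unnormalised second-form numerators: l = -14, m = 0, n = 2145/128; L = l/sqrt(809/72), and similarly M = m/sqrt(W^2), N = n/sqrt(W^2)


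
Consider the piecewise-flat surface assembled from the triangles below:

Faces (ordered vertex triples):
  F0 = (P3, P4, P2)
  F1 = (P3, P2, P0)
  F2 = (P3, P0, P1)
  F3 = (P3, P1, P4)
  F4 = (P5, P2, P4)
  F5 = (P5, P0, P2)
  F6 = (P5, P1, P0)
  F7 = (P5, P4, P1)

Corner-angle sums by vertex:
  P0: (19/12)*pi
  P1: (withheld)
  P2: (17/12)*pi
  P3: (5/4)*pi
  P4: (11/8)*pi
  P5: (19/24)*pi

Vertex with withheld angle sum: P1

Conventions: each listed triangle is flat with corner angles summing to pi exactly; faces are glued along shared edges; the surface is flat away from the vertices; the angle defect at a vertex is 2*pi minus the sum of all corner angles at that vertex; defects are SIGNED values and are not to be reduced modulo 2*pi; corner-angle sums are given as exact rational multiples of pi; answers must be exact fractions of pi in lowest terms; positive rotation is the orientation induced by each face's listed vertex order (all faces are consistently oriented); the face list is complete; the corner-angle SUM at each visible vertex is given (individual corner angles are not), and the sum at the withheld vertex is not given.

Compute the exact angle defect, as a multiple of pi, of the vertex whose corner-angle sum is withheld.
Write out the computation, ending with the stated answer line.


V = 6, E = 12, F = 8; chi = V - E + F = 2
Gauss-Bonnet: total defect = 2*pi*chi = 4*pi; visible defects sum to (43/12)*pi

Answer: defect(P1) = (5/12)*pi


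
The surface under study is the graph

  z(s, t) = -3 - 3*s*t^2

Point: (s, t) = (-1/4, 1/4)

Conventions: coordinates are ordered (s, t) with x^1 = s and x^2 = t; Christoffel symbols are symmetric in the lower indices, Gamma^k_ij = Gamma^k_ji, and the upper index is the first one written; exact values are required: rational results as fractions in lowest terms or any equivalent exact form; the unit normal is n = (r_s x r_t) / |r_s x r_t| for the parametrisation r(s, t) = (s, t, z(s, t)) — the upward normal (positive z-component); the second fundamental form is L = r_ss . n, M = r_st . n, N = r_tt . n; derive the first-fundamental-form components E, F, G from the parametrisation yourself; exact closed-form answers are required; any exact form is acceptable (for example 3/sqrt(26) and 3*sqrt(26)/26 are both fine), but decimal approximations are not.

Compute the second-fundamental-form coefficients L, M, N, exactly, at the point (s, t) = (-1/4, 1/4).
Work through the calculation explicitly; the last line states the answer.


z_s = -3/16, z_t = 3/8, z_ss = 0, z_st = -3/2, z_tt = 3/2
E = 265/256, F = -9/128, G = 73/64; answer radicand W^2 = 301/256
unnormalised second-form numerators: l = 0, m = -3/2, n = 3/2; L = l/sqrt(301/256), and similarly M = m/sqrt(W^2), N = n/sqrt(W^2)

Answer: L = 0, M = -24*sqrt(301)/301, N = 24*sqrt(301)/301


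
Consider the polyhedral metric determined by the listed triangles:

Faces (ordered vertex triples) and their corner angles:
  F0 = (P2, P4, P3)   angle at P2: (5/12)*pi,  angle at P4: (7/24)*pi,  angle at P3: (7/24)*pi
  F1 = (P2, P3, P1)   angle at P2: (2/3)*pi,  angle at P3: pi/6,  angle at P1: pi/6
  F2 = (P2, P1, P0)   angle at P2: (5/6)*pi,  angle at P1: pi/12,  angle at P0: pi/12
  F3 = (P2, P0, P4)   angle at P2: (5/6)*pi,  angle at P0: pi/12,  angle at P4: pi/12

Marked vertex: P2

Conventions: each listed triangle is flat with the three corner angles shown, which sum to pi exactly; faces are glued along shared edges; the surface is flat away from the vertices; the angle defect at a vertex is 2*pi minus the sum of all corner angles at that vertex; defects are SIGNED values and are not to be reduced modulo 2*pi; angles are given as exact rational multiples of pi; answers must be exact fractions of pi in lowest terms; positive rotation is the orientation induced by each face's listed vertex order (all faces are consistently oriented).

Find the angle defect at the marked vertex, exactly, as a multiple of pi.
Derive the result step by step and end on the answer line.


Sum of corner angles at P2: (11/4)*pi
defect = 2*pi - (11/4)*pi

Answer: defect(P2) = (-3/4)*pi


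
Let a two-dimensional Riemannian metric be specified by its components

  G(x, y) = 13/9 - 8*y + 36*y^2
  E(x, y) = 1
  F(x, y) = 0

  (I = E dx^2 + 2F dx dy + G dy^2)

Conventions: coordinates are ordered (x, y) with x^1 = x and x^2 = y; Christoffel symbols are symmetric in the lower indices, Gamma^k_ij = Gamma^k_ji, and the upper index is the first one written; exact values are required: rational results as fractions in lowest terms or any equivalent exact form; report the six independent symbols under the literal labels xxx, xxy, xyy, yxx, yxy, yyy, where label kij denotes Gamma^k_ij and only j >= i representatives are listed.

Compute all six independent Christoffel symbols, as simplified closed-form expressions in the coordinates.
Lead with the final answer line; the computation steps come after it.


Answer: Gamma_xxx = 0, Gamma_xxy = 0, Gamma_xyy = 0, Gamma_yxx = 0, Gamma_yxy = 0, Gamma_yyy = (324*y - 36)/(324*y^2 - 72*y + 13)

E = 1; F = 0; G = 13/9 - 8*y + 36*y^2
Gamma^k_ij = (1/2) g^{kl} (d_i g_jl + d_j g_il - d_l g_ij), with g^inv = (1/(EG-F^2)) [[G, -F], [-F, E]]
first partials: E_x = 0, E_y = 0, F_x = 0, F_y = 0, G_x = 0, G_y = -8 + 72*y
D = EG - F^2 = 13/9 - 8*y + 36*y^2
expanded: Gamma^x_xx = (G E_x - 2F F_x + F E_y)/(2D), Gamma^x_xy = (G E_y - F G_x)/(2D), Gamma^x_yy = (2G F_y - G G_x - F G_y)/(2D), Gamma^y_xx = (2E F_x - E E_y - F E_x)/(2D), Gamma^y_xy = (E G_x - F E_y)/(2D), Gamma^y_yy = (E G_y - 2F F_y + F G_x)/(2D); substitute and cancel common factors


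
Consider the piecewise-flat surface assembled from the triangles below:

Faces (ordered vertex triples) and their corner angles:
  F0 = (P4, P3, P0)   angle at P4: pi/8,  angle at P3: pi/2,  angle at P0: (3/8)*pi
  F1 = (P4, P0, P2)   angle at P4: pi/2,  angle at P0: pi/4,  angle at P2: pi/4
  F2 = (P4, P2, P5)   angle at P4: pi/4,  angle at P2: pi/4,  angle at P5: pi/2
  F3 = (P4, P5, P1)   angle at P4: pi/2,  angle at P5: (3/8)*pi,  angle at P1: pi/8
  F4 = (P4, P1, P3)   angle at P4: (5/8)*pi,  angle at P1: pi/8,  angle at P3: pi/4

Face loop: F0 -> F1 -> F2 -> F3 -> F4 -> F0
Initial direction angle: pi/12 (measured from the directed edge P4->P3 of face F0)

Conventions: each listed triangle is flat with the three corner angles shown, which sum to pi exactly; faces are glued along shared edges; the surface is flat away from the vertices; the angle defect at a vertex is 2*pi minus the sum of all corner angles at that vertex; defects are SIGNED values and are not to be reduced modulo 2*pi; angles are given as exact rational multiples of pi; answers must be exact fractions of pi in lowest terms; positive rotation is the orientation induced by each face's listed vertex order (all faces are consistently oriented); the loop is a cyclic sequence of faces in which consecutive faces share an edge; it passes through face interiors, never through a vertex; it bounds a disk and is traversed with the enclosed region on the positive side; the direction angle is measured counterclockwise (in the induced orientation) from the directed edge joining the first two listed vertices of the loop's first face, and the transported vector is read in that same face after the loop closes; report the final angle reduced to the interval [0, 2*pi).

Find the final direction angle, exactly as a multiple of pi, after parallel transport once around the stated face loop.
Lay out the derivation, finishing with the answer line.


enclosed vertex P4: corner angles sum to 2*pi, defect = 2*pi - 2*pi = 0
summing the enclosed defects onto the initial angle, mod 2*pi in the induced orientation:
final angle = pi/12 + 0 = pi/12 (mod 2*pi)

Answer: final direction angle = pi/12


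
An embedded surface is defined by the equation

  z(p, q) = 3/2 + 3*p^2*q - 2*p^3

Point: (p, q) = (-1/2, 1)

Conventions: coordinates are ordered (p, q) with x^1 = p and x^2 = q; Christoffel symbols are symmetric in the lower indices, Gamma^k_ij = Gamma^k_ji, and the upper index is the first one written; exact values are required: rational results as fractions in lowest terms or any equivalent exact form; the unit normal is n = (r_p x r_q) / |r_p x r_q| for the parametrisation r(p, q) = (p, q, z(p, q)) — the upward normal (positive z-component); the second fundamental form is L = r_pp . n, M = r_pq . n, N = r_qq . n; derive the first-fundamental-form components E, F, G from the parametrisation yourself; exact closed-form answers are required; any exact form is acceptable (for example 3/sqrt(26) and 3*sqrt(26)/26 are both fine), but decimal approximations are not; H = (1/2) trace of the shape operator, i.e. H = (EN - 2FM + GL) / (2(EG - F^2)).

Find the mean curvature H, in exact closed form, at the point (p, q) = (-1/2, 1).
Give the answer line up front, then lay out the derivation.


Answer: H = -48*sqrt(349)/121801

z_p = -9/2, z_q = 3/4, z_pp = 12, z_pq = -3, z_qq = 0
E = 85/4, F = -27/8, G = 25/16; answer radicand W^2 = 349/16
unnormalised second-form numerators: l = 12, m = -3, n = 0; L = l/sqrt(349/16), and similarly M = m/sqrt(W^2), N = n/sqrt(W^2)
H = (E*n - 2*F*m + G*l) / (2*(EG - F^2)*sqrt(W^2)); E*n - 2*F*m + G*l = -3/2, EG - F^2 = 349/16, so H = (-12/349)/sqrt(349/16)


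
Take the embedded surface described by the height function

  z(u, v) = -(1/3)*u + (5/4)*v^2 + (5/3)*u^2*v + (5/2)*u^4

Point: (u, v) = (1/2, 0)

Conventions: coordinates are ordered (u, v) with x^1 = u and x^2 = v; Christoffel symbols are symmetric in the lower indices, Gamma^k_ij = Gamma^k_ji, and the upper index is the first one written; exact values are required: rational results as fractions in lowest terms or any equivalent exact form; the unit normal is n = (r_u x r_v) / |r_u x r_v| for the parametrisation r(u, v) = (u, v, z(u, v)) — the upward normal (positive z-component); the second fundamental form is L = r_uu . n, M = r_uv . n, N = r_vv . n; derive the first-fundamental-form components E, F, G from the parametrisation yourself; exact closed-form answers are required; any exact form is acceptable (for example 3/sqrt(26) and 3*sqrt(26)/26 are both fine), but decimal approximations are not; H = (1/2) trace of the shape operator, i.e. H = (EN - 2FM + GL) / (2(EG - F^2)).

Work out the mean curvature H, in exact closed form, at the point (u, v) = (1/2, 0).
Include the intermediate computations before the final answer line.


z_u = 11/12, z_v = 5/12, z_uu = 15/2, z_uv = 5/3, z_vv = 5/2
E = 265/144, F = 55/144, G = 169/144; answer radicand W^2 = 145/72
unnormalised second-form numerators: l = 15/2, m = 5/3, n = 5/2; L = l/sqrt(145/72), and similarly M = m/sqrt(W^2), N = n/sqrt(W^2)
H = (E*n - 2*F*m + G*l) / (2*(EG - F^2)*sqrt(W^2)); E*n - 2*F*m + G*l = 655/54, EG - F^2 = 145/72, so H = (262/87)/sqrt(145/72)

Answer: H = 524*sqrt(290)/4205


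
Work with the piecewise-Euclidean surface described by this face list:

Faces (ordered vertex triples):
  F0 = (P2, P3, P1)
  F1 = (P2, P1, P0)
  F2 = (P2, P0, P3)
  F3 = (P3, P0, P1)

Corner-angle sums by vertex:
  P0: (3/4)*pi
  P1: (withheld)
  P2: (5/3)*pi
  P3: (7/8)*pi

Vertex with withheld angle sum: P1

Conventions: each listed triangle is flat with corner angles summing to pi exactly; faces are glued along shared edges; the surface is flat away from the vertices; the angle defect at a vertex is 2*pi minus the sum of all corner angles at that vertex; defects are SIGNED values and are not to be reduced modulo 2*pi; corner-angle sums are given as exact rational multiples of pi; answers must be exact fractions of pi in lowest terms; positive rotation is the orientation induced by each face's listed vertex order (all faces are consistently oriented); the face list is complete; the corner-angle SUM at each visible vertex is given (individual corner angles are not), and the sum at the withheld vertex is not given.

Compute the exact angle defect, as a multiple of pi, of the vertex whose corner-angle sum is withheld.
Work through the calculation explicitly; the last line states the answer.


V = 4, E = 6, F = 4; chi = V - E + F = 2
Gauss-Bonnet: total defect = 2*pi*chi = 4*pi; visible defects sum to (65/24)*pi

Answer: defect(P1) = (31/24)*pi


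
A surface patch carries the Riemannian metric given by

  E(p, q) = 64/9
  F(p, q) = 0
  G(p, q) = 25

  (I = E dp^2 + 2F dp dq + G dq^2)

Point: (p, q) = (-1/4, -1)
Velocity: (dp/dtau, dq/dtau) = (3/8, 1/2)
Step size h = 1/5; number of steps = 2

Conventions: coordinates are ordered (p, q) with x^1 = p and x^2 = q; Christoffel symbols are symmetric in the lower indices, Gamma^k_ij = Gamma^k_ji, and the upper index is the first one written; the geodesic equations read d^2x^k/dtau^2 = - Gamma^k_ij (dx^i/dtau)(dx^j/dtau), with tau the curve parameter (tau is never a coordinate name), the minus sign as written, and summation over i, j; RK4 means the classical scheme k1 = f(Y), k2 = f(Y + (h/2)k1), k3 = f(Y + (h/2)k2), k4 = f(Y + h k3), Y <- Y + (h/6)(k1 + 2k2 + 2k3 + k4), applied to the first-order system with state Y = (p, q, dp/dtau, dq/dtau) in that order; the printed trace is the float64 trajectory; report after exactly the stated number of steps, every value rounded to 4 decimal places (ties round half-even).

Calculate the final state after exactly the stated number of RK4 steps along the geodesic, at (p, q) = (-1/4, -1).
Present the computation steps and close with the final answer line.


f(Y) = (dp/dtau, dq/dtau, -Gamma^p_ij Y'^i Y'^j, -Gamma^q_ij Y'^i Y'^j) with the Gammas evaluated at the stage position; h = 0.200000; intermediate values shown to 6 dp
step 0: p = -0.2500, q = -1.0000, dp/dtau = 0.3750, dq/dtau = 0.5000
step 1:
  k1: at (p, q) = (-0.250000, -1.000000), (dp/dtau, dq/dtau) = (0.375000, 0.500000); Gamma_ppp = 0.000000, Gamma_ppq = 0.000000, Gamma_pqq = 0.000000, Gamma_qpp = 0.000000, Gamma_qpq = 0.000000, Gamma_qqq = 0.000000; k1 = (0.375000, 0.500000, 0.000000, 0.000000)
  k2: at (p, q) = (-0.212500, -0.950000), (dp/dtau, dq/dtau) = (0.375000, 0.500000); Gamma_ppp = 0.000000, Gamma_ppq = 0.000000, Gamma_pqq = 0.000000, Gamma_qpp = 0.000000, Gamma_qpq = 0.000000, Gamma_qqq = 0.000000; k2 = (0.375000, 0.500000, 0.000000, 0.000000)
  k3: at (p, q) = (-0.212500, -0.950000), (dp/dtau, dq/dtau) = (0.375000, 0.500000); Gamma_ppp = 0.000000, Gamma_ppq = 0.000000, Gamma_pqq = 0.000000, Gamma_qpp = 0.000000, Gamma_qpq = 0.000000, Gamma_qqq = 0.000000; k3 = (0.375000, 0.500000, 0.000000, 0.000000)
  k4: at (p, q) = (-0.175000, -0.900000), (dp/dtau, dq/dtau) = (0.375000, 0.500000); Gamma_ppp = 0.000000, Gamma_ppq = 0.000000, Gamma_pqq = 0.000000, Gamma_qpp = 0.000000, Gamma_qpq = 0.000000, Gamma_qqq = 0.000000; k4 = (0.375000, 0.500000, 0.000000, 0.000000)
  Y <- Y + (h/6)(k1 + 2k2 + 2k3 + k4): p = -0.1750, q = -0.9000, dp/dtau = 0.3750, dq/dtau = 0.5000
step 2:
  k1: at (p, q) = (-0.175000, -0.900000), (dp/dtau, dq/dtau) = (0.375000, 0.500000); Gamma_ppp = 0.000000, Gamma_ppq = 0.000000, Gamma_pqq = 0.000000, Gamma_qpp = 0.000000, Gamma_qpq = 0.000000, Gamma_qqq = 0.000000; k1 = (0.375000, 0.500000, 0.000000, 0.000000)
  k2: at (p, q) = (-0.137500, -0.850000), (dp/dtau, dq/dtau) = (0.375000, 0.500000); Gamma_ppp = 0.000000, Gamma_ppq = 0.000000, Gamma_pqq = 0.000000, Gamma_qpp = 0.000000, Gamma_qpq = 0.000000, Gamma_qqq = 0.000000; k2 = (0.375000, 0.500000, 0.000000, 0.000000)
  k3: at (p, q) = (-0.137500, -0.850000), (dp/dtau, dq/dtau) = (0.375000, 0.500000); Gamma_ppp = 0.000000, Gamma_ppq = 0.000000, Gamma_pqq = 0.000000, Gamma_qpp = 0.000000, Gamma_qpq = 0.000000, Gamma_qqq = 0.000000; k3 = (0.375000, 0.500000, 0.000000, 0.000000)
  k4: at (p, q) = (-0.100000, -0.800000), (dp/dtau, dq/dtau) = (0.375000, 0.500000); Gamma_ppp = 0.000000, Gamma_ppq = 0.000000, Gamma_pqq = 0.000000, Gamma_qpp = 0.000000, Gamma_qpq = 0.000000, Gamma_qqq = 0.000000; k4 = (0.375000, 0.500000, 0.000000, 0.000000)
  Y <- Y + (h/6)(k1 + 2k2 + 2k3 + k4): p = -0.1000, q = -0.8000, dp/dtau = 0.3750, dq/dtau = 0.5000

Answer: p = -0.1000, q = -0.8000, dp/dtau = 0.3750, dq/dtau = 0.5000


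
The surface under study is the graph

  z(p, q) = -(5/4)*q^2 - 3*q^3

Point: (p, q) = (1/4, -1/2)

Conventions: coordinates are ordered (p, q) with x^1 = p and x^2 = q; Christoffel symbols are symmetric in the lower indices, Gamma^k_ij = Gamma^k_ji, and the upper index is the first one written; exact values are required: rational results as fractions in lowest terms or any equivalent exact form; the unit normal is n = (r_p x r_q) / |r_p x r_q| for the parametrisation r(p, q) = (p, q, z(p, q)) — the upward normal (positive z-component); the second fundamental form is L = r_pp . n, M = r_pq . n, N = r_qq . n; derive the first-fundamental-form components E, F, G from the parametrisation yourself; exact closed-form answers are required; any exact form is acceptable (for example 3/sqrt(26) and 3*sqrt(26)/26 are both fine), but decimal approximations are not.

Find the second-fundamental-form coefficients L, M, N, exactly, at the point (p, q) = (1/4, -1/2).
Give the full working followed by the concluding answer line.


z_p = 0, z_q = -1, z_pp = 0, z_pq = 0, z_qq = 13/2
E = 1, F = 0, G = 2; answer radicand W^2 = 2
unnormalised second-form numerators: l = 0, m = 0, n = 13/2; L = l/sqrt(2), and similarly M = m/sqrt(W^2), N = n/sqrt(W^2)

Answer: L = 0, M = 0, N = 13*sqrt(2)/4


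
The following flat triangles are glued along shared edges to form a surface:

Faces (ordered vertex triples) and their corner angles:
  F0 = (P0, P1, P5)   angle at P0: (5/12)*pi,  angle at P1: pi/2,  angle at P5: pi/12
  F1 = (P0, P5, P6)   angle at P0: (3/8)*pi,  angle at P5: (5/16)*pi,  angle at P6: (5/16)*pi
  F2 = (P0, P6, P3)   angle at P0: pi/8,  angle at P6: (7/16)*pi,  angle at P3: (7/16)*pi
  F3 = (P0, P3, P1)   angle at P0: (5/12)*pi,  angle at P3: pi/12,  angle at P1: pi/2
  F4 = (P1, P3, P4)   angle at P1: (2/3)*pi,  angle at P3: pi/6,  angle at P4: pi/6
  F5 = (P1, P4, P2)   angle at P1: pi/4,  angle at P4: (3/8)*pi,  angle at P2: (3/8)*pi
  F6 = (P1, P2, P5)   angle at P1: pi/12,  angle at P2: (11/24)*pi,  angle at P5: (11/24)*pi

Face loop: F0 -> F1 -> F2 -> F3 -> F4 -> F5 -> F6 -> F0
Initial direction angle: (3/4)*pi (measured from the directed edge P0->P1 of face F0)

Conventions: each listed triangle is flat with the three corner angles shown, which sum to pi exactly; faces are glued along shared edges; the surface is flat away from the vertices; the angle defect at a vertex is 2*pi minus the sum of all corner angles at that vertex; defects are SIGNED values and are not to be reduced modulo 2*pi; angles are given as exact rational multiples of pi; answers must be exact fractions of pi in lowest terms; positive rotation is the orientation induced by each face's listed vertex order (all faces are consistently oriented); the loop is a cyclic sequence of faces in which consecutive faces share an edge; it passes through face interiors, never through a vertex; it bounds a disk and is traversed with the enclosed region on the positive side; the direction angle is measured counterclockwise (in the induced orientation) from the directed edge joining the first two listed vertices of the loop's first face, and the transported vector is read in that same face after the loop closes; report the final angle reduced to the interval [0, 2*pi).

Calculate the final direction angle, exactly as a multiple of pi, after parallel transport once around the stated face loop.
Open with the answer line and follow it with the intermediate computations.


Answer: final direction angle = (17/12)*pi

enclosed vertex P0: corner angles sum to (4/3)*pi, defect = 2*pi - (4/3)*pi = (2/3)*pi
enclosed vertex P1: corner angles sum to 2*pi, defect = 2*pi - 2*pi = 0
the rotation equals the total enclosed defect, so the final angle is initial + defects (mod 2*pi)
final angle = (3/4)*pi + (2/3)*pi = (17/12)*pi (mod 2*pi)


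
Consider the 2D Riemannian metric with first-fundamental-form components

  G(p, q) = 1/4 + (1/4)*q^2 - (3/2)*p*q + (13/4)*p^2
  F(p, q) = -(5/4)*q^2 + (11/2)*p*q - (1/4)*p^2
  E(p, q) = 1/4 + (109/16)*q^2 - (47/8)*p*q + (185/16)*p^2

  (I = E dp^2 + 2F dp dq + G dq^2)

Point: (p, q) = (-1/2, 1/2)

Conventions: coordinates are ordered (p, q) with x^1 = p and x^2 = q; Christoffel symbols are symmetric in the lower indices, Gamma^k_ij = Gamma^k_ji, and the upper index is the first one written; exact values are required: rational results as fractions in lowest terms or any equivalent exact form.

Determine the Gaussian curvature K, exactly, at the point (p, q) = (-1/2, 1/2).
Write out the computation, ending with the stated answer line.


E = 101/16, F = -7/4, G = 3/2, EG - F^2 = 205/32 at the point
E_p = -29/2, E_q = 39/4, F_p = 3, F_q = -4, G_p = -4, G_q = 1
E_qq = 109/8, F_pq = 11/2, G_pp = 13/2
Brioschi: K = (det M1 - det M2) / (EG - F^2)^2 with the standard first/second-derivative matrices M1, M2.
M1 = [[-E_qq/2 + F_pq - G_pp/2, E_p/2, F_p - E_q/2], [F_q - G_p/2, E, F], [G_q/2, F, G]] = [[-73/16, -29/4, -15/8], [-2, 101/16, -7/4], [1/2, -7/4, 3/2]]; det M1 = -23183/512
M2 = [[0, E_q/2, G_p/2], [E_q/2, E, F], [G_p/2, F, G]] = [[0, 39/8, -2], [39/8, 101/16, -7/4], [-2, -7/4, 3/2]]; det M2 = -3427/128
det M1 - det M2 = -9475/512; K = -9475/512 / (205/32)^2 = -758/1681

Answer: K = -758/1681


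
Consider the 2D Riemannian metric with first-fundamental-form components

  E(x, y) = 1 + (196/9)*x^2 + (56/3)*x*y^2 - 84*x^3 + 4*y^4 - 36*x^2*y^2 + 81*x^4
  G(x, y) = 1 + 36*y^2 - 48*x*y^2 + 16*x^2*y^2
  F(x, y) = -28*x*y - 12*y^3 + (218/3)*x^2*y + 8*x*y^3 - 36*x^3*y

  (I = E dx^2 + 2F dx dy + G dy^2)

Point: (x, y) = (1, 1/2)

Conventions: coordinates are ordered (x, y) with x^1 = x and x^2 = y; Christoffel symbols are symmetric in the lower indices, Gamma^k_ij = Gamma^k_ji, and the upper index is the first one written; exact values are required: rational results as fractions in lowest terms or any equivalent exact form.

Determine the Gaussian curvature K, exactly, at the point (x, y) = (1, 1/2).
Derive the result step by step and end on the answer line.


E = 565/36, F = 23/6, G = 2, EG - F^2 = 601/36 at the point
E_x = 920/9, E_y = -46/3, F_x = 17/3, F_y = 17/3, G_x = -4, G_y = 4
E_yy = -68/3, F_xy = 46/3, G_xx = 8
Evaluate Brioschi's two determinant matrices M1, M2 and divide by (EG - F^2)^2.
M1 = [[-E_yy/2 + F_xy - G_xx/2, E_x/2, F_x - E_y/2], [F_y - G_x/2, E, F], [G_y/2, F, G]] = [[68/3, 460/9, 40/3], [23/3, 565/36, 23/6], [2, 23/6, 2]]; det M1 = -361/9
M2 = [[0, E_y/2, G_x/2], [E_y/2, E, F], [G_x/2, F, G]] = [[0, -23/3, -2], [-23/3, 565/36, 23/6], [-2, 23/6, 2]]; det M2 = -565/9
det M1 - det M2 = 68/3; K = 68/3 / (601/36)^2 = 29376/361201

Answer: K = 29376/361201


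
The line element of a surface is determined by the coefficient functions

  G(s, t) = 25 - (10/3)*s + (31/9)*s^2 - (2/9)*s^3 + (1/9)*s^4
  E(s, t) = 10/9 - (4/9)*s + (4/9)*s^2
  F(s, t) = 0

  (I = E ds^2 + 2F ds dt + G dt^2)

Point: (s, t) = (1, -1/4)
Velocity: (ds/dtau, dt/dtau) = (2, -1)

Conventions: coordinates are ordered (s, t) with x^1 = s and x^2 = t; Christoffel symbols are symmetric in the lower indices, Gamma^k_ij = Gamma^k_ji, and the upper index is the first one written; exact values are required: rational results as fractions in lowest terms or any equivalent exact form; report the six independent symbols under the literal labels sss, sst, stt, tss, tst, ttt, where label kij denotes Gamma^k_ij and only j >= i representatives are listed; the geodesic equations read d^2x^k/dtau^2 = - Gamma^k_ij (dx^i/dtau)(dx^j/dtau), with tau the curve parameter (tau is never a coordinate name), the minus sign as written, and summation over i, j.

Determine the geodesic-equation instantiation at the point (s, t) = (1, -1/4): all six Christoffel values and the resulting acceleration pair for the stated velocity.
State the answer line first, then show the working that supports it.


Answer: Gamma_sss = 1/5, Gamma_sst = 0, Gamma_stt = -3/2, Gamma_tss = 0, Gamma_tst = 1/15, Gamma_ttt = 0; accelerations (d^2s/dtau^2, d^2t/dtau^2) = (7/10, 4/15)

E = 10/9, F = 0, G = 25 at the point
E_s = 4/9, E_t = 0, F_s = 0, F_t = 0, G_s = 10/3, G_t = 0
EG - F^2 = 250/9;  g^inv = (9/250) * [[25, 0], [0, 10/9]]
first-kind symbols [ij,l] = (1/2)(d_i g_jl + d_j g_il - d_l g_ij): [ss,s] = E_s/2 = 2/9, [ss,t] = F_s - E_t/2 = 0, [st,s] = E_t/2 = 0, [st,t] = G_s/2 = 5/3, [tt,s] = F_t - G_s/2 = -5/3, [tt,t] = G_t/2 = 0
Gamma^s_ij = (G*[ij,s] - F*[ij,t])/(EG - F^2), Gamma^t_ij = (E*[ij,t] - F*[ij,s])/(EG - F^2)
Gamma_sss = 1/5, Gamma_sst = 0, Gamma_stt = -3/2, Gamma_tss = 0, Gamma_tst = 1/15, Gamma_ttt = 0
d^2s/dtau^2 = -(Gamma_sss*(2)^2 + 2*Gamma_sst*(2)*(-1) + Gamma_stt*(-1)^2) = 7/10
d^2t/dtau^2 = -(Gamma_tss*(2)^2 + 2*Gamma_tst*(2)*(-1) + Gamma_ttt*(-1)^2) = 4/15


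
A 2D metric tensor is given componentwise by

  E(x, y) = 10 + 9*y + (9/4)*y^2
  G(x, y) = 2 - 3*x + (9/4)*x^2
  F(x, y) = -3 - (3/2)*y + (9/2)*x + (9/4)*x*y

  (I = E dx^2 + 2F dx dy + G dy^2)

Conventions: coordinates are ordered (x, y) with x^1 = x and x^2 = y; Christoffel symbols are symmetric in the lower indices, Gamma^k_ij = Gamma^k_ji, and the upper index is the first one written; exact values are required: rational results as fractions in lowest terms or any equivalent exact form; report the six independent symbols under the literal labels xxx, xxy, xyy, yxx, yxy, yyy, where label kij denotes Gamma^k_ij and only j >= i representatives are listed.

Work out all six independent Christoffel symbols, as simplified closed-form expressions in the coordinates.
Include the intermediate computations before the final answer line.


E = 10 + 9*y + (9/4)*y^2; F = -3 - (3/2)*y + (9/2)*x + (9/4)*x*y; G = 2 - 3*x + (9/4)*x^2
Gamma^k_ij = (1/2) g^{kl} (d_i g_jl + d_j g_il - d_l g_ij), with g^inv = (1/(EG-F^2)) [[G, -F], [-F, E]]
first partials: E_x = 0, E_y = 9 + (9/2)*y, F_x = 9/2 + (9/4)*y, F_y = -3/2 + (9/4)*x, G_x = -3 + (9/2)*x, G_y = 0
D = EG - F^2 = 11 + 9*y - 3*x + (9/4)*y^2 + (9/4)*x^2
expanded: Gamma^x_xx = (G E_x - 2F F_x + F E_y)/(2D), Gamma^x_xy = (G E_y - F G_x)/(2D), Gamma^x_yy = (2G F_y - G G_x - F G_y)/(2D), Gamma^y_xx = (2E F_x - E E_y - F E_x)/(2D), Gamma^y_xy = (E G_x - F E_y)/(2D), Gamma^y_yy = (E G_y - 2F F_y + F G_x)/(2D); substitute and cancel common factors

Answer: Gamma_xxx = 0, Gamma_xxy = (9*y + 18)/(9*x^2 - 12*x + 9*y^2 + 36*y + 44), Gamma_xyy = 0, Gamma_yxx = 0, Gamma_yxy = (9*x - 6)/(9*x^2 - 12*x + 9*y^2 + 36*y + 44), Gamma_yyy = 0
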